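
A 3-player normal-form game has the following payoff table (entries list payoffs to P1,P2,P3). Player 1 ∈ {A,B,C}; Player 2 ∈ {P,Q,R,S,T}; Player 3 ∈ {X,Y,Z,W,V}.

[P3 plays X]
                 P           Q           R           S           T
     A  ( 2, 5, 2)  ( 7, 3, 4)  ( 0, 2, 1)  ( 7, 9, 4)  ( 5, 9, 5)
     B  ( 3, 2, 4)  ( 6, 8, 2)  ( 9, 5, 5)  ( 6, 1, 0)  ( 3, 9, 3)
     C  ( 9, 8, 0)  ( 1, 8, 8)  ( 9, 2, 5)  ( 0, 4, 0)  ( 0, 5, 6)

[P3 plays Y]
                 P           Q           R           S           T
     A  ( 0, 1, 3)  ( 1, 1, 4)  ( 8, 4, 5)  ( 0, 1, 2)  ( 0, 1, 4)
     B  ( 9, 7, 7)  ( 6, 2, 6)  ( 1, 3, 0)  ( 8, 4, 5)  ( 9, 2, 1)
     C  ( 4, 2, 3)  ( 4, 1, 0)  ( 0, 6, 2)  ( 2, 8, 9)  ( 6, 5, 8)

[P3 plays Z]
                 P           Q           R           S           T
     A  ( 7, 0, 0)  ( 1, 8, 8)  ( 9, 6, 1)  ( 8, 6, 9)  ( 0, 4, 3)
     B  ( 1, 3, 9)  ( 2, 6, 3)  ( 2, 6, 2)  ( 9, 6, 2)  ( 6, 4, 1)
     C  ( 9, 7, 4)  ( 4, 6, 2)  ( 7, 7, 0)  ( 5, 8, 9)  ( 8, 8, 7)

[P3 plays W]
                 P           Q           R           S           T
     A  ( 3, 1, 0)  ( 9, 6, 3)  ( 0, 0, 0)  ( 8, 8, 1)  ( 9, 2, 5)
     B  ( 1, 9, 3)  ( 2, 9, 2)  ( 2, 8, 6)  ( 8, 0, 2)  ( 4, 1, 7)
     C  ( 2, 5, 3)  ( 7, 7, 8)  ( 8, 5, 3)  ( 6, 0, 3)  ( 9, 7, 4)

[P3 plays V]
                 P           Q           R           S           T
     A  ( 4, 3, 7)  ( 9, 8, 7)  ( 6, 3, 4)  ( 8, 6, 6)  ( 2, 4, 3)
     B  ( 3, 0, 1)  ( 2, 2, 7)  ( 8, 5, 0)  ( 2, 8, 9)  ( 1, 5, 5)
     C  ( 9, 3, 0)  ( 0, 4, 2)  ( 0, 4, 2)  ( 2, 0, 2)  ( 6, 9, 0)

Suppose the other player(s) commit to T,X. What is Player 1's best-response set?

BR_1 = {A}

u_1(A vs T,X) = 5
u_1(B vs T,X) = 3
u_1(C vs T,X) = 0
max payoff 5 at {A}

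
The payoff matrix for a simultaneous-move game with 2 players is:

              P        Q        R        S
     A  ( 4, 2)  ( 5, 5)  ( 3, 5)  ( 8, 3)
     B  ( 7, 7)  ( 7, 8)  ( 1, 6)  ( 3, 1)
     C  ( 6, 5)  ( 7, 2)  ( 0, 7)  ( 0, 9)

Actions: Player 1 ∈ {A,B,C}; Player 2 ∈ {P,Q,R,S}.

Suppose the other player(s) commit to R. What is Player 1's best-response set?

BR_1 = {A}

u_1(A vs R) = 3
u_1(B vs R) = 1
u_1(C vs R) = 0
max payoff 3 at {A}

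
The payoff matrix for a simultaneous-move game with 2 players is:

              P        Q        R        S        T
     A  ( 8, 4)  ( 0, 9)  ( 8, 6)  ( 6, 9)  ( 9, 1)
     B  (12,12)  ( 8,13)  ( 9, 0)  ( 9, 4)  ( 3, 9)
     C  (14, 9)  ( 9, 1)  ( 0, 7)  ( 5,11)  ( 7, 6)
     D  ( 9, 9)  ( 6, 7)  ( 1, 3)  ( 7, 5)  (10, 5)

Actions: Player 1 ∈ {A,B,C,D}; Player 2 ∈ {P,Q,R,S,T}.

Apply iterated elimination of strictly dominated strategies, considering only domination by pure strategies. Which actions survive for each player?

IESDS → P1:{B,C} P2:{P,Q,S}

P2 drop R (S beats it: A:9>6 B:4>0 C:11>7 D:5>3)
P1 drop A (D beats it: P:9>8 Q:6>0 S:7>6 T:10>9)
P2 drop T (P beats it: B:12>9 C:9>6 D:9>5)
P1 drop D (B beats it: P:12>9 Q:8>6 S:9>7)
P1→{B,C} P2→{P,Q,S}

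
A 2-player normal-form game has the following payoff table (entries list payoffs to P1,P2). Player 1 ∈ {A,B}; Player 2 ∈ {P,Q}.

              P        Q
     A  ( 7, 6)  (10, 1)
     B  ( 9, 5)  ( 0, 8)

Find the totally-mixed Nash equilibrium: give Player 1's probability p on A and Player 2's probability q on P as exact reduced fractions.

(p,q) = (3/8, 5/6)

P1 indiff ⇒ q·7+(1-q)·10 = q·9+(1-q)·0 ⇒ q(-2) = (1-q)(-10) ⇒ q = 5/6
P2 indiff ⇒ p·6+(1-p)·5 = p·1+(1-p)·8 ⇒ p(5) = (1-p)(3) ⇒ p = 3/8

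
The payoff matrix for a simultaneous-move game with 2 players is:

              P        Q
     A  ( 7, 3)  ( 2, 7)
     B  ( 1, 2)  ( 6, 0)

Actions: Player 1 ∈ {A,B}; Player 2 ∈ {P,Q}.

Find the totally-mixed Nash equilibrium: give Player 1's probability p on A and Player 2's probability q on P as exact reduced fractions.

P1 indiff ⇒ q·7+(1-q)·2 = q·1+(1-q)·6 ⇒ q(6) = (1-q)(4) ⇒ q = 2/5
P2 indiff ⇒ p·3+(1-p)·2 = p·7+(1-p)·0 ⇒ p(-4) = (1-p)(-2) ⇒ p = 1/3

P1 mixes 1/3 on A; P2 mixes 2/5 on P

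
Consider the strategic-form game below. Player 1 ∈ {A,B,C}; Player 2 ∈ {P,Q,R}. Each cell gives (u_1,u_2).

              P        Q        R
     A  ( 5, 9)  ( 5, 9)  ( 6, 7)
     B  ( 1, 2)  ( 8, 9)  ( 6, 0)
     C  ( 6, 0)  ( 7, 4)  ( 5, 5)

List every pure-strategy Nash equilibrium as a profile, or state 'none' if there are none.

(A,P): not NE [P1→C gives 6>5]
(A,Q): not NE [P1→B gives 8>5]
(A,R): not NE [P2→Q gives 9>7]
(B,P): not NE [P1→C gives 6>1; P2→Q gives 9>2]
(B,Q): NE
(B,R): not NE [P2→Q gives 9>0]
(C,P): not NE [P2→R gives 5>0]
(C,Q): not NE [P1→B gives 8>7; P2→R gives 5>4]
(C,R): not NE [P1→B gives 6>5]

Nash profiles: (B,Q)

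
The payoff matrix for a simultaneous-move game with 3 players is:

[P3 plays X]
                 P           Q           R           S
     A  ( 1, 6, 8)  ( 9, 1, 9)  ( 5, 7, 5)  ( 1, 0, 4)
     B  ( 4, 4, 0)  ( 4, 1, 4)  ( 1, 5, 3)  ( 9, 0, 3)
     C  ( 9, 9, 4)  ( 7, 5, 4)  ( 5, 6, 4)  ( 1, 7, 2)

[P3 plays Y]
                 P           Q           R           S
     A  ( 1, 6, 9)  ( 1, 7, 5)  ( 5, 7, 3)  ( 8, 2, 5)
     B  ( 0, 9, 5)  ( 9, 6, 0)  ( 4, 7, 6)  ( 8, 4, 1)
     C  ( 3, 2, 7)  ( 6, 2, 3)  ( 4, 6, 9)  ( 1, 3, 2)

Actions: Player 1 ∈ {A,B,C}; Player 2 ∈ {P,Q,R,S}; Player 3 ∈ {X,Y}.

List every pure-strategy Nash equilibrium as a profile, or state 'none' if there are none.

(A,P,X): not NE [P1→C gives 9>1; P2→R gives 7>6; P3→Y gives 9>8]
(A,P,Y): not NE [P1→C gives 3>1; P2→R gives 7>6]
(A,Q,X): not NE [P2→R gives 7>1]
(A,Q,Y): not NE [P1→B gives 9>1; P3→X gives 9>5]
(A,R,X): NE
(A,R,Y): not NE [P3→X gives 5>3]
(A,S,X): not NE [P1→B gives 9>1; P2→R gives 7>0; P3→Y gives 5>4]
(A,S,Y): not NE [P2→R gives 7>2]
(B,P,X): not NE [P1→C gives 9>4; P2→R gives 5>4; P3→Y gives 5>0]
(B,P,Y): not NE [P1→C gives 3>0]
(B,Q,X): not NE [P1→A gives 9>4; P2→R gives 5>1]
(B,Q,Y): not NE [P2→P gives 9>6; P3→X gives 4>0]
(B,R,X): not NE [P1→C gives 5>1; P3→Y gives 6>3]
(B,R,Y): not NE [P1→A gives 5>4; P2→P gives 9>7]
(B,S,X): not NE [P2→R gives 5>0]
(B,S,Y): not NE [P2→P gives 9>4; P3→X gives 3>1]
(C,P,X): not NE [P3→Y gives 7>4]
(C,P,Y): not NE [P2→R gives 6>2]
(C,Q,X): not NE [P1→A gives 9>7; P2→P gives 9>5]
(C,Q,Y): not NE [P1→B gives 9>6; P2→R gives 6>2; P3→X gives 4>3]
(C,R,X): not NE [P2→P gives 9>6; P3→Y gives 9>4]
(C,R,Y): not NE [P1→A gives 5>4]
(C,S,X): not NE [P1→B gives 9>1; P2→P gives 9>7]
(C,S,Y): not NE [P1→B gives 8>1; P2→R gives 6>3]

PSNE = {(A,R,X)}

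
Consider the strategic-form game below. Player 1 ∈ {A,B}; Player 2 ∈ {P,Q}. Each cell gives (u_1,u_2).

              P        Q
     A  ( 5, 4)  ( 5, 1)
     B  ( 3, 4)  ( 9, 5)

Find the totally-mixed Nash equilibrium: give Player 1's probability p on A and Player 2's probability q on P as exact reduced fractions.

P1 indiff ⇒ q·5+(1-q)·5 = q·3+(1-q)·9 ⇒ q(2) = (1-q)(4) ⇒ q = 2/3
P2 indiff ⇒ p·4+(1-p)·4 = p·1+(1-p)·5 ⇒ p(3) = (1-p)(1) ⇒ p = 1/4

p=1/4, q=2/3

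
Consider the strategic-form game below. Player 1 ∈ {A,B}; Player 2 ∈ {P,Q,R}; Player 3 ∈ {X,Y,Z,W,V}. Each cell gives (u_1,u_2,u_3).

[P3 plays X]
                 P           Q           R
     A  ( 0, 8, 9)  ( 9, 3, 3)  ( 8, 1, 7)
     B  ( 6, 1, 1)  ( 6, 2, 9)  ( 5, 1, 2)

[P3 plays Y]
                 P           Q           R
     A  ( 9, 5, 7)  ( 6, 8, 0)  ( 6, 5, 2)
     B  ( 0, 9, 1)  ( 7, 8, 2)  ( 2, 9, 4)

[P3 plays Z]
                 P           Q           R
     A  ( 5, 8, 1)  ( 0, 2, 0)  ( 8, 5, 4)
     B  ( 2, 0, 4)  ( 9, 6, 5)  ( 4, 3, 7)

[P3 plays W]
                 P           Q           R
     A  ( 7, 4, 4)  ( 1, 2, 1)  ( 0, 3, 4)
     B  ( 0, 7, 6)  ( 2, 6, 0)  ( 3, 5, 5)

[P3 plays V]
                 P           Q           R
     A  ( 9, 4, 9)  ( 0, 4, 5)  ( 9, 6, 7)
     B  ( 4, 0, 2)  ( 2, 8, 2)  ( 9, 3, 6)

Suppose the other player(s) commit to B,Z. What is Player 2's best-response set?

P2 best: {Q}

u_2(P vs B,Z) = 0
u_2(Q vs B,Z) = 6
u_2(R vs B,Z) = 3
max payoff 6 at {Q}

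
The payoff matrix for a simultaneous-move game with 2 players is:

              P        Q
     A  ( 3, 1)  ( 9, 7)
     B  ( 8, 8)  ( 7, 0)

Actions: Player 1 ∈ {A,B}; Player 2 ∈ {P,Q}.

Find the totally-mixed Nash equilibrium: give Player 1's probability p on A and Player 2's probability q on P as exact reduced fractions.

P1 indiff ⇒ q·3+(1-q)·9 = q·8+(1-q)·7 ⇒ q(-5) = (1-q)(-2) ⇒ q = 2/7
P2 indiff ⇒ p·1+(1-p)·8 = p·7+(1-p)·0 ⇒ p(-6) = (1-p)(-8) ⇒ p = 4/7

p=4/7, q=2/7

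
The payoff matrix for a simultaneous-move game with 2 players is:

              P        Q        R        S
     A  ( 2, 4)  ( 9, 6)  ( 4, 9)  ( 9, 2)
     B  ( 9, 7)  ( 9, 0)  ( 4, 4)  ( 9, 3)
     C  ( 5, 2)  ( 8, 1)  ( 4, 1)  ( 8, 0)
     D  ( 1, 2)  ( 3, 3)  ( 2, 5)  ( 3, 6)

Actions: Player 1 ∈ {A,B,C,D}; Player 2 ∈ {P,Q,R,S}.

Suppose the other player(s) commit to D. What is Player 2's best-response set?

u_2(P vs D) = 2
u_2(Q vs D) = 3
u_2(R vs D) = 5
u_2(S vs D) = 6
max payoff 6 at {S}

P2 best: {S}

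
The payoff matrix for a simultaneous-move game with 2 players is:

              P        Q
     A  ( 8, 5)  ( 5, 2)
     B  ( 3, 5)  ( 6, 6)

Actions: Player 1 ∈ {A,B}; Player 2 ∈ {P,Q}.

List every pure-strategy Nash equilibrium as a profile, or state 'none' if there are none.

Nash profiles: (A,P), (B,Q)

(A,P): NE
(A,Q): not NE [P1→B gives 6>5; P2→P gives 5>2]
(B,P): not NE [P1→A gives 8>3; P2→Q gives 6>5]
(B,Q): NE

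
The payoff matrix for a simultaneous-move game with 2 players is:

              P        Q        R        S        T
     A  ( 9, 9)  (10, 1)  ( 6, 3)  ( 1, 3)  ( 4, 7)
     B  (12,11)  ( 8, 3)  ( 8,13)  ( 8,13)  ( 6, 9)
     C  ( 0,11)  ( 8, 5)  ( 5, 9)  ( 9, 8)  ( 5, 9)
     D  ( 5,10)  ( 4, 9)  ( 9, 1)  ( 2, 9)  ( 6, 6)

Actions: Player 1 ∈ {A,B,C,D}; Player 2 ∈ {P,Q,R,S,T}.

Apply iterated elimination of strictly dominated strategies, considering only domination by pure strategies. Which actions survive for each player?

P2 drop Q (P beats it: A:9>1 B:11>3 C:11>5 D:10>9)
P1 drop A (B beats it: P:12>9 R:8>6 S:8>1 T:6>4)
P2 drop T (P beats it: B:11>9 C:11>9 D:10>6)
P1→{B,C,D} P2→{P,R,S}

IESDS → P1:{B,C,D} P2:{P,R,S}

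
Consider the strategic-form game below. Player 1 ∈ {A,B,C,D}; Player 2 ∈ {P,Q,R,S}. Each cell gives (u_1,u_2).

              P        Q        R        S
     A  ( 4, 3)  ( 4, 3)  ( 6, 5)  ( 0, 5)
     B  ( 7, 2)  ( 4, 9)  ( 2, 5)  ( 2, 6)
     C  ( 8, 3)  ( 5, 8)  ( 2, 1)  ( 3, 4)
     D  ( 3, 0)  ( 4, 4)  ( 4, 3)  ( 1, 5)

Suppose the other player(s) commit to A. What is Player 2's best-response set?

u_2(P vs A) = 3
u_2(Q vs A) = 3
u_2(R vs A) = 5
u_2(S vs A) = 5
max payoff 5 at {R,S}

BR_2 = {R,S}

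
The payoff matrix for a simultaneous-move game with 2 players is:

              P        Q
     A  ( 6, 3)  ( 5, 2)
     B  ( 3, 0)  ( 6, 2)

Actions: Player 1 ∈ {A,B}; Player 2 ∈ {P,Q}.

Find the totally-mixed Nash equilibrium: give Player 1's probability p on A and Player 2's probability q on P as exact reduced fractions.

(p,q) = (2/3, 1/4)

P1 indiff ⇒ q·6+(1-q)·5 = q·3+(1-q)·6 ⇒ q(3) = (1-q)(1) ⇒ q = 1/4
P2 indiff ⇒ p·3+(1-p)·0 = p·2+(1-p)·2 ⇒ p(1) = (1-p)(2) ⇒ p = 2/3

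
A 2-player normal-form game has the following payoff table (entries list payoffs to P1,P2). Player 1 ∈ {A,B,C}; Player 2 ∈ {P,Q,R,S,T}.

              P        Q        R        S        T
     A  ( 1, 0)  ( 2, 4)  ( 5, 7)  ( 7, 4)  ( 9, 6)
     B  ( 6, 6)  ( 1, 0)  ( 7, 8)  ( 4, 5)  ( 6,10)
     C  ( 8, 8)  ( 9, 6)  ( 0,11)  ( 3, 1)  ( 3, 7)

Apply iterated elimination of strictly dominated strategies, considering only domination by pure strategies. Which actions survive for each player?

IESDS → P1:{A,B} P2:{R,T}

P2 drop P (R beats it: A:7>0 B:8>6 C:11>8)
P2 drop Q (R beats it: A:7>4 B:8>0 C:11>6)
P1 drop C (A beats it: R:5>0 S:7>3 T:9>3)
P2 drop S (R beats it: A:7>4 B:8>5)
P1→{A,B} P2→{R,T}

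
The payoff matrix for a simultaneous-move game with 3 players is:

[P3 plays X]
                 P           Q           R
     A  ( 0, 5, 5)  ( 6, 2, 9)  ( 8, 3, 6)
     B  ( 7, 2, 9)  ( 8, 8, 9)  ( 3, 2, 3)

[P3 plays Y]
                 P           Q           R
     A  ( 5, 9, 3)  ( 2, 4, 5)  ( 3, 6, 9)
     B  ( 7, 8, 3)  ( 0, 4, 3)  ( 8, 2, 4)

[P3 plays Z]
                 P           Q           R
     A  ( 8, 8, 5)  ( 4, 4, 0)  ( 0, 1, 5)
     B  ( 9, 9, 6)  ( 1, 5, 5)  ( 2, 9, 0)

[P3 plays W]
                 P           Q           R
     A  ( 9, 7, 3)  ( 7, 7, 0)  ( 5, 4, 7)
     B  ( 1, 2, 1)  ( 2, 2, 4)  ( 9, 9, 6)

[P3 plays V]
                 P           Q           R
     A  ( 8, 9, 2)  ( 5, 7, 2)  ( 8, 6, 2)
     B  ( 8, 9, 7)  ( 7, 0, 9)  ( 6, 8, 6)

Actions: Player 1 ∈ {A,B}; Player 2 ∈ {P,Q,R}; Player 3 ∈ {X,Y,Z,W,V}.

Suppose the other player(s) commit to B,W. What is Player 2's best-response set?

argmax u_2 = {R}

u_2(P vs B,W) = 2
u_2(Q vs B,W) = 2
u_2(R vs B,W) = 9
max payoff 9 at {R}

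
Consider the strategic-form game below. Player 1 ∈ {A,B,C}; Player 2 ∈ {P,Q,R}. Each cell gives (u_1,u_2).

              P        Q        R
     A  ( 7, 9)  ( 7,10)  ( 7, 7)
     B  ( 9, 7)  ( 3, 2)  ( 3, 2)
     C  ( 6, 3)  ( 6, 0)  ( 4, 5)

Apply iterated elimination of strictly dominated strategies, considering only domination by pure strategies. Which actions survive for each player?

Remaining: P1:{A,B} P2:{P,Q}

P1 drop C (A beats it: P:7>6 Q:7>6 R:7>4)
P2 drop R (P beats it: A:9>7 B:7>2)
P1→{A,B} P2→{P,Q}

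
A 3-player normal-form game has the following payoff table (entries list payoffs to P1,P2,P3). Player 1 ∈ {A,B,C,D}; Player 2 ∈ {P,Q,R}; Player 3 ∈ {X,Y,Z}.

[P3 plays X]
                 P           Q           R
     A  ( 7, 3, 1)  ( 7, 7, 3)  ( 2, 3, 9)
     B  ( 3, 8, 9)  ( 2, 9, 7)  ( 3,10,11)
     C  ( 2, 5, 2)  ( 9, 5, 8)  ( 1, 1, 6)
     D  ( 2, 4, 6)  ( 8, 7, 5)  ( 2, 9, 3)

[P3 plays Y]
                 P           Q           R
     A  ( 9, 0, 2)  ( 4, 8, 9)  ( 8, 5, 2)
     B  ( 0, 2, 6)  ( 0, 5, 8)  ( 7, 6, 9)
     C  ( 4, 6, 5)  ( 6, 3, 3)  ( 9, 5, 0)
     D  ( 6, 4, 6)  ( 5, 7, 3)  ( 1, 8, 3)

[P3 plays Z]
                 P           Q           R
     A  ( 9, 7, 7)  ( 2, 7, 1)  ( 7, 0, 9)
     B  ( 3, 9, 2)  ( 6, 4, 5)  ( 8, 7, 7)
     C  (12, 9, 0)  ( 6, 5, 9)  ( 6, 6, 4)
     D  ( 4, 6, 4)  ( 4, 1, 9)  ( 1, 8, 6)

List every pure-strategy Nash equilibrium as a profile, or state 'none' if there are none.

PSNE = {(B,R,X)}

(A,P,X): not NE [P2→Q gives 7>3; P3→Z gives 7>1]
(A,P,Y): not NE [P2→Q gives 8>0; P3→Z gives 7>2]
(A,P,Z): not NE [P1→C gives 12>9]
(A,Q,X): not NE [P1→C gives 9>7; P3→Y gives 9>3]
(A,Q,Y): not NE [P1→C gives 6>4]
(A,Q,Z): not NE [P1→C gives 6>2; P3→Y gives 9>1]
(A,R,X): not NE [P1→B gives 3>2; P2→Q gives 7>3]
(A,R,Y): not NE [P1→C gives 9>8; P2→Q gives 8>5; P3→Z gives 9>2]
(A,R,Z): not NE [P1→B gives 8>7; P2→Q gives 7>0]
(B,P,X): not NE [P1→A gives 7>3; P2→R gives 10>8]
(B,P,Y): not NE [P1→A gives 9>0; P2→R gives 6>2; P3→X gives 9>6]
(B,P,Z): not NE [P1→C gives 12>3; P3→X gives 9>2]
(B,Q,X): not NE [P1→C gives 9>2; P2→R gives 10>9; P3→Y gives 8>7]
(B,Q,Y): not NE [P1→C gives 6>0; P2→R gives 6>5]
(B,Q,Z): not NE [P2→P gives 9>4; P3→Y gives 8>5]
(B,R,X): NE
(B,R,Y): not NE [P1→C gives 9>7; P3→X gives 11>9]
(B,R,Z): not NE [P2→P gives 9>7; P3→X gives 11>7]
(C,P,X): not NE [P1→A gives 7>2; P3→Y gives 5>2]
(C,P,Y): not NE [P1→A gives 9>4]
(C,P,Z): not NE [P3→Y gives 5>0]
(C,Q,X): not NE [P3→Z gives 9>8]
(C,Q,Y): not NE [P2→P gives 6>3; P3→Z gives 9>3]
(C,Q,Z): not NE [P2→P gives 9>5]
(C,R,X): not NE [P1→B gives 3>1; P2→Q gives 5>1]
(C,R,Y): not NE [P2→P gives 6>5; P3→X gives 6>0]
(C,R,Z): not NE [P1→B gives 8>6; P2→P gives 9>6; P3→X gives 6>4]
(D,P,X): not NE [P1→A gives 7>2; P2→R gives 9>4]
(D,P,Y): not NE [P1→A gives 9>6; P2→R gives 8>4]
(D,P,Z): not NE [P1→C gives 12>4; P2→R gives 8>6; P3→Y gives 6>4]
(D,Q,X): not NE [P1→C gives 9>8; P2→R gives 9>7; P3→Z gives 9>5]
(D,Q,Y): not NE [P1→C gives 6>5; P2→R gives 8>7; P3→Z gives 9>3]
(D,Q,Z): not NE [P1→C gives 6>4; P2→R gives 8>1]
(D,R,X): not NE [P1→B gives 3>2; P3→Z gives 6>3]
(D,R,Y): not NE [P1→C gives 9>1; P3→Z gives 6>3]
(D,R,Z): not NE [P1→B gives 8>1]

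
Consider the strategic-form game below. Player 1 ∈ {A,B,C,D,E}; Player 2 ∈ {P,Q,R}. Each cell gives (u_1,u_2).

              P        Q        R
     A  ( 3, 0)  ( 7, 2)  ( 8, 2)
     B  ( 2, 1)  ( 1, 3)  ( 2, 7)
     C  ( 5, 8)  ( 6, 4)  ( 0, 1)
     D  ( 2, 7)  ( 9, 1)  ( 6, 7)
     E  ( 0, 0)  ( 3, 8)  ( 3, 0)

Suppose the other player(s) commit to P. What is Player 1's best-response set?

argmax u_1 = {C}

u_1(A vs P) = 3
u_1(B vs P) = 2
u_1(C vs P) = 5
u_1(D vs P) = 2
u_1(E vs P) = 0
max payoff 5 at {C}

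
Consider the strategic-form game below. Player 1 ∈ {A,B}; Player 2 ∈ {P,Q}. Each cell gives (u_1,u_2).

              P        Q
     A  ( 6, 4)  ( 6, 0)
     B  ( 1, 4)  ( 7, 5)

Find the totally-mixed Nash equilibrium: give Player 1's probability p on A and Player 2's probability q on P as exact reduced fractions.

P1 indiff ⇒ q·6+(1-q)·6 = q·1+(1-q)·7 ⇒ q(5) = (1-q)(1) ⇒ q = 1/6
P2 indiff ⇒ p·4+(1-p)·4 = p·0+(1-p)·5 ⇒ p(4) = (1-p)(1) ⇒ p = 1/5

(p,q) = (1/5, 1/6)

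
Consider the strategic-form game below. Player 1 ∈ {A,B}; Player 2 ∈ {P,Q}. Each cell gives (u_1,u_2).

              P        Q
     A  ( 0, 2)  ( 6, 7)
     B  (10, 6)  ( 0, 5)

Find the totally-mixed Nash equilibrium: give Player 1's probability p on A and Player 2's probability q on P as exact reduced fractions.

P1 mixes 1/6 on A; P2 mixes 3/8 on P

P1 indiff ⇒ q·0+(1-q)·6 = q·10+(1-q)·0 ⇒ q(-10) = (1-q)(-6) ⇒ q = 3/8
P2 indiff ⇒ p·2+(1-p)·6 = p·7+(1-p)·5 ⇒ p(-5) = (1-p)(-1) ⇒ p = 1/6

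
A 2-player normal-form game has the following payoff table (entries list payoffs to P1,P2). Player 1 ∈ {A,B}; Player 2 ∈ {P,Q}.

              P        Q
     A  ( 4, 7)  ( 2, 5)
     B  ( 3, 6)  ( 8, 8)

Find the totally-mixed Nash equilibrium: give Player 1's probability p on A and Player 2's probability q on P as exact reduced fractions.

P1 mixes 1/2 on A; P2 mixes 6/7 on P

P1 indiff ⇒ q·4+(1-q)·2 = q·3+(1-q)·8 ⇒ q(1) = (1-q)(6) ⇒ q = 6/7
P2 indiff ⇒ p·7+(1-p)·6 = p·5+(1-p)·8 ⇒ p(2) = (1-p)(2) ⇒ p = 1/2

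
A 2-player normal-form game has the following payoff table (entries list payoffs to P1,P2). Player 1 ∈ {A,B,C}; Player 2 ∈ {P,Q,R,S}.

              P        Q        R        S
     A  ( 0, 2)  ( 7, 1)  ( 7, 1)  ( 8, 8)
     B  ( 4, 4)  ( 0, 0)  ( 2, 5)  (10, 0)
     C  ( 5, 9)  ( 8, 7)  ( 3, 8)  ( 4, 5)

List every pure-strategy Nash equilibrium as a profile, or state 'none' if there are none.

PSNE = {(C,P)}

(A,P): not NE [P1→C gives 5>0; P2→S gives 8>2]
(A,Q): not NE [P1→C gives 8>7; P2→S gives 8>1]
(A,R): not NE [P2→S gives 8>1]
(A,S): not NE [P1→B gives 10>8]
(B,P): not NE [P1→C gives 5>4; P2→R gives 5>4]
(B,Q): not NE [P1→C gives 8>0; P2→R gives 5>0]
(B,R): not NE [P1→A gives 7>2]
(B,S): not NE [P2→R gives 5>0]
(C,P): NE
(C,Q): not NE [P2→P gives 9>7]
(C,R): not NE [P1→A gives 7>3; P2→P gives 9>8]
(C,S): not NE [P1→B gives 10>4; P2→P gives 9>5]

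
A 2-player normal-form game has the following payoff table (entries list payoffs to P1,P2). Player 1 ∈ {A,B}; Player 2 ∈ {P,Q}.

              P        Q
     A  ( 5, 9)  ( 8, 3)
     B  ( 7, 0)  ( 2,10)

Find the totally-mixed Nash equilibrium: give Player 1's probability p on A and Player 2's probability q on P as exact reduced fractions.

P1 indiff ⇒ q·5+(1-q)·8 = q·7+(1-q)·2 ⇒ q(-2) = (1-q)(-6) ⇒ q = 3/4
P2 indiff ⇒ p·9+(1-p)·0 = p·3+(1-p)·10 ⇒ p(6) = (1-p)(10) ⇒ p = 5/8

p=5/8, q=3/4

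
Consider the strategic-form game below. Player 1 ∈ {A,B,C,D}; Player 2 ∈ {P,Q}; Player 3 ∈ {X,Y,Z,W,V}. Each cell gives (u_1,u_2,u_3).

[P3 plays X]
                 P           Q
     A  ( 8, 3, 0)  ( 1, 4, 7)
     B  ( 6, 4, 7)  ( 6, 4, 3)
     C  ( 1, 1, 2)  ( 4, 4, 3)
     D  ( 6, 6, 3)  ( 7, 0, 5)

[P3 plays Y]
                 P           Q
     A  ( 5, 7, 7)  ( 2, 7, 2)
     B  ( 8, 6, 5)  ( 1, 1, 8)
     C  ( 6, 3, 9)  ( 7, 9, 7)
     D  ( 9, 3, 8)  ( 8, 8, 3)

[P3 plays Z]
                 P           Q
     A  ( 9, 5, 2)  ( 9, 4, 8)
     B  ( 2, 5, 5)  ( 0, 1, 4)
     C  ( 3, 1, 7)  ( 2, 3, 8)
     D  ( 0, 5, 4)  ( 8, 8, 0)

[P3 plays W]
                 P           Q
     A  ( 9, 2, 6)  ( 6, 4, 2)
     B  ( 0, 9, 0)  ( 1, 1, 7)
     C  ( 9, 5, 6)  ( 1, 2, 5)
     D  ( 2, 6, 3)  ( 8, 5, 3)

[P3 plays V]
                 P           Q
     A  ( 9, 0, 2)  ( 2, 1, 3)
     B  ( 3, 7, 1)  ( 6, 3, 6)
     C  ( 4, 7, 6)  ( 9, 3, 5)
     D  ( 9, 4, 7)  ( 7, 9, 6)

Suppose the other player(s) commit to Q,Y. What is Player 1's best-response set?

u_1(A vs Q,Y) = 2
u_1(B vs Q,Y) = 1
u_1(C vs Q,Y) = 7
u_1(D vs Q,Y) = 8
max payoff 8 at {D}

P1 best: {D}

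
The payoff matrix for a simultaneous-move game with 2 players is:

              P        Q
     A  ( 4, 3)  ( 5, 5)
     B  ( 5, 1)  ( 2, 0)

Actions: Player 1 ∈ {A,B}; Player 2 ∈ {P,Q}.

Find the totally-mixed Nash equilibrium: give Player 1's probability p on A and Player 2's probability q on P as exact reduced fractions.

p=1/3, q=3/4

P1 indiff ⇒ q·4+(1-q)·5 = q·5+(1-q)·2 ⇒ q(-1) = (1-q)(-3) ⇒ q = 3/4
P2 indiff ⇒ p·3+(1-p)·1 = p·5+(1-p)·0 ⇒ p(-2) = (1-p)(-1) ⇒ p = 1/3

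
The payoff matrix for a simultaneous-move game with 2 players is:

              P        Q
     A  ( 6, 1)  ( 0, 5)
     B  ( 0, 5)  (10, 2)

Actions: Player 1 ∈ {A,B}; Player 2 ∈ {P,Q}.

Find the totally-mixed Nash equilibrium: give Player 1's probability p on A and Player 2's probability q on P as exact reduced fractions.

P1 indiff ⇒ q·6+(1-q)·0 = q·0+(1-q)·10 ⇒ q(6) = (1-q)(10) ⇒ q = 5/8
P2 indiff ⇒ p·1+(1-p)·5 = p·5+(1-p)·2 ⇒ p(-4) = (1-p)(-3) ⇒ p = 3/7

p=3/7, q=5/8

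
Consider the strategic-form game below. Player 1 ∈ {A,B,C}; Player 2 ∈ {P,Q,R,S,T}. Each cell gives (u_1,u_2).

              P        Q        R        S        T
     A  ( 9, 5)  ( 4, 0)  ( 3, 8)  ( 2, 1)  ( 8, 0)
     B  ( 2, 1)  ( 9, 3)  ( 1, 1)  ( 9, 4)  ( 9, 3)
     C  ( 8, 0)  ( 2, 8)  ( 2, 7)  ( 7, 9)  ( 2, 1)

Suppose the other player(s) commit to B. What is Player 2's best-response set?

P2 best: {S}

u_2(P vs B) = 1
u_2(Q vs B) = 3
u_2(R vs B) = 1
u_2(S vs B) = 4
u_2(T vs B) = 3
max payoff 4 at {S}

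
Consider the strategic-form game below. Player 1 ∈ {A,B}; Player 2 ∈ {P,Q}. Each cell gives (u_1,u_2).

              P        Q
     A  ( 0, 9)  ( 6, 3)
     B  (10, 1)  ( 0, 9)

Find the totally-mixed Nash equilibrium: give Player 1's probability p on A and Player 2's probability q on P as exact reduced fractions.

(p,q) = (4/7, 3/8)

P1 indiff ⇒ q·0+(1-q)·6 = q·10+(1-q)·0 ⇒ q(-10) = (1-q)(-6) ⇒ q = 3/8
P2 indiff ⇒ p·9+(1-p)·1 = p·3+(1-p)·9 ⇒ p(6) = (1-p)(8) ⇒ p = 4/7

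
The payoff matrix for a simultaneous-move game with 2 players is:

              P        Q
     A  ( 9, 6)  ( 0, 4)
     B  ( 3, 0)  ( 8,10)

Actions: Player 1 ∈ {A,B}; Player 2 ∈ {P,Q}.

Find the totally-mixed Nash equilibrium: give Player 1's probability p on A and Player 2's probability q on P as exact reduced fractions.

p=5/6, q=4/7

P1 indiff ⇒ q·9+(1-q)·0 = q·3+(1-q)·8 ⇒ q(6) = (1-q)(8) ⇒ q = 4/7
P2 indiff ⇒ p·6+(1-p)·0 = p·4+(1-p)·10 ⇒ p(2) = (1-p)(10) ⇒ p = 5/6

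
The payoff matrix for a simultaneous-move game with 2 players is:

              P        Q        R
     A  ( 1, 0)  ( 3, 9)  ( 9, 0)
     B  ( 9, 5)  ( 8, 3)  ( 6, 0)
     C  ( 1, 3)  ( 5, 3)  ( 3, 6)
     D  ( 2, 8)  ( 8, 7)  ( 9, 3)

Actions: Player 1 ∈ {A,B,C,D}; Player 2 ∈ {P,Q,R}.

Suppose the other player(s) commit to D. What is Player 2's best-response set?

u_2(P vs D) = 8
u_2(Q vs D) = 7
u_2(R vs D) = 3
max payoff 8 at {P}

argmax u_2 = {P}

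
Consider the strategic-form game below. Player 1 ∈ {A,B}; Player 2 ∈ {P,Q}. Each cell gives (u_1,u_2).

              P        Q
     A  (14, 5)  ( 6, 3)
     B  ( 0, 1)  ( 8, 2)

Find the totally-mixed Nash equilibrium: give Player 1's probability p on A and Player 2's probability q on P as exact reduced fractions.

P1 indiff ⇒ q·14+(1-q)·6 = q·0+(1-q)·8 ⇒ q(14) = (1-q)(2) ⇒ q = 1/8
P2 indiff ⇒ p·5+(1-p)·1 = p·3+(1-p)·2 ⇒ p(2) = (1-p)(1) ⇒ p = 1/3

p=1/3, q=1/8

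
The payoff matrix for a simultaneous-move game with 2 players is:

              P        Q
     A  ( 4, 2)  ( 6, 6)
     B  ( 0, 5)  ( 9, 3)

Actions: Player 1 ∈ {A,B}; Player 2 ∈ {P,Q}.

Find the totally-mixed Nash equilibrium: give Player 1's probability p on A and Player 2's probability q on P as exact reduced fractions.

P1 indiff ⇒ q·4+(1-q)·6 = q·0+(1-q)·9 ⇒ q(4) = (1-q)(3) ⇒ q = 3/7
P2 indiff ⇒ p·2+(1-p)·5 = p·6+(1-p)·3 ⇒ p(-4) = (1-p)(-2) ⇒ p = 1/3

(p,q) = (1/3, 3/7)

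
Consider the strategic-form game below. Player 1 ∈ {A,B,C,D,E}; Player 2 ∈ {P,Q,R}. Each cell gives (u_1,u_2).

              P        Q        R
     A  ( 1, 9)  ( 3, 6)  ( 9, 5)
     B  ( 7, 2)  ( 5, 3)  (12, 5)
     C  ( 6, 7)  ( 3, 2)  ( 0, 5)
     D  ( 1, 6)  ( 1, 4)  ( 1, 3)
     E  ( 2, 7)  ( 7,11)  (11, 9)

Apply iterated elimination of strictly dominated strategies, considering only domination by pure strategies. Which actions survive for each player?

Remaining: P1:{B,E} P2:{Q,R}

P1 drop A (B beats it: P:7>1 Q:5>3 R:12>9)
P1 drop C (B beats it: P:7>6 Q:5>3 R:12>0)
P1 drop D (B beats it: P:7>1 Q:5>1 R:12>1)
P2 drop P (Q beats it: B:3>2 E:11>7)
P1→{B,E} P2→{Q,R}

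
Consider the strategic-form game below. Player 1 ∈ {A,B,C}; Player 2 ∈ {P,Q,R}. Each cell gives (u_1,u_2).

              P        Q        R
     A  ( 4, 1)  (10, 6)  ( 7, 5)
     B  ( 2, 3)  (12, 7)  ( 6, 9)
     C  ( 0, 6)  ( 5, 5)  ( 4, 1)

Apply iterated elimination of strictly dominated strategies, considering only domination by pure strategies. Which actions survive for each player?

IESDS → P1:{A,B} P2:{Q,R}

P1 drop C (A beats it: P:4>0 Q:10>5 R:7>4)
P2 drop P (Q beats it: A:6>1 B:7>3)
P1→{A,B} P2→{Q,R}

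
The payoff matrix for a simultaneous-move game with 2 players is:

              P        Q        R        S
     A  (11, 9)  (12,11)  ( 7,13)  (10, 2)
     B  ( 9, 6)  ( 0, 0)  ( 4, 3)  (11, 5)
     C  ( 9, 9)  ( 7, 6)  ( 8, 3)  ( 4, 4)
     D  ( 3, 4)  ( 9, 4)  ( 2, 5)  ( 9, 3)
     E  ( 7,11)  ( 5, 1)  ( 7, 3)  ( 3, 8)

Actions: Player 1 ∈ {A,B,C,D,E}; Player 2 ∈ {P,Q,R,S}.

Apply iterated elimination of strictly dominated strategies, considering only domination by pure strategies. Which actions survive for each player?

Remaining: P1:{A,C} P2:{P,Q,R}

P1 drop D (A beats it: P:11>3 Q:12>9 R:7>2 S:10>9)
P1 drop E (C beats it: P:9>7 Q:7>5 R:8>7 S:4>3)
P2 drop S (P beats it: A:9>2 B:6>5 C:9>4)
P1 drop B (A beats it: P:11>9 Q:12>0 R:7>4)
P1→{A,C} P2→{P,Q,R}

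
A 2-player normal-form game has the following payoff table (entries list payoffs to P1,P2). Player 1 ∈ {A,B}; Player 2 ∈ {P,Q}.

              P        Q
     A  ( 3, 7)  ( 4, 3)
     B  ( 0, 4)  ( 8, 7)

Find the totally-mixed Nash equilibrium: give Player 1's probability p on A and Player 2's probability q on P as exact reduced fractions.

(p,q) = (3/7, 4/7)

P1 indiff ⇒ q·3+(1-q)·4 = q·0+(1-q)·8 ⇒ q(3) = (1-q)(4) ⇒ q = 4/7
P2 indiff ⇒ p·7+(1-p)·4 = p·3+(1-p)·7 ⇒ p(4) = (1-p)(3) ⇒ p = 3/7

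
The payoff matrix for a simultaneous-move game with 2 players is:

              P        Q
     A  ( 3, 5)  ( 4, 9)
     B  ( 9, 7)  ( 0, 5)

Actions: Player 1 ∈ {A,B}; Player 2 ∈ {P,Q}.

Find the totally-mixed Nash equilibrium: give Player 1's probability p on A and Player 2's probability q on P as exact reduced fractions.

P1 mixes 1/3 on A; P2 mixes 2/5 on P

P1 indiff ⇒ q·3+(1-q)·4 = q·9+(1-q)·0 ⇒ q(-6) = (1-q)(-4) ⇒ q = 2/5
P2 indiff ⇒ p·5+(1-p)·7 = p·9+(1-p)·5 ⇒ p(-4) = (1-p)(-2) ⇒ p = 1/3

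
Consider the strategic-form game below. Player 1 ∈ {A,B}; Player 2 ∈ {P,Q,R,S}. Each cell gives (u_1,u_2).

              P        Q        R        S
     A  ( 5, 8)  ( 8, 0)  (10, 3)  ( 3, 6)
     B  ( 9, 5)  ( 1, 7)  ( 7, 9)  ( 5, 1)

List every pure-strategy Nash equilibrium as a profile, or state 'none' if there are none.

Equilibria: none

(A,P): not NE [P1→B gives 9>5]
(A,Q): not NE [P2→P gives 8>0]
(A,R): not NE [P2→P gives 8>3]
(A,S): not NE [P1→B gives 5>3; P2→P gives 8>6]
(B,P): not NE [P2→R gives 9>5]
(B,Q): not NE [P1→A gives 8>1; P2→R gives 9>7]
(B,R): not NE [P1→A gives 10>7]
(B,S): not NE [P2→R gives 9>1]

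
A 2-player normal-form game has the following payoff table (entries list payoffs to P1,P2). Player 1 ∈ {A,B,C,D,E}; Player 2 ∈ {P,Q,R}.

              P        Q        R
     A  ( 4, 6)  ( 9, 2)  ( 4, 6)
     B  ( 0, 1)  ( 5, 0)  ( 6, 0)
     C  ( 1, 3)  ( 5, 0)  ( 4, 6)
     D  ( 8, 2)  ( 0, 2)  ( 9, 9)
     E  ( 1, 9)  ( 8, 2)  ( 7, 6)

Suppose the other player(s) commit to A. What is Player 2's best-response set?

P2 best: {P,R}

u_2(P vs A) = 6
u_2(Q vs A) = 2
u_2(R vs A) = 6
max payoff 6 at {P,R}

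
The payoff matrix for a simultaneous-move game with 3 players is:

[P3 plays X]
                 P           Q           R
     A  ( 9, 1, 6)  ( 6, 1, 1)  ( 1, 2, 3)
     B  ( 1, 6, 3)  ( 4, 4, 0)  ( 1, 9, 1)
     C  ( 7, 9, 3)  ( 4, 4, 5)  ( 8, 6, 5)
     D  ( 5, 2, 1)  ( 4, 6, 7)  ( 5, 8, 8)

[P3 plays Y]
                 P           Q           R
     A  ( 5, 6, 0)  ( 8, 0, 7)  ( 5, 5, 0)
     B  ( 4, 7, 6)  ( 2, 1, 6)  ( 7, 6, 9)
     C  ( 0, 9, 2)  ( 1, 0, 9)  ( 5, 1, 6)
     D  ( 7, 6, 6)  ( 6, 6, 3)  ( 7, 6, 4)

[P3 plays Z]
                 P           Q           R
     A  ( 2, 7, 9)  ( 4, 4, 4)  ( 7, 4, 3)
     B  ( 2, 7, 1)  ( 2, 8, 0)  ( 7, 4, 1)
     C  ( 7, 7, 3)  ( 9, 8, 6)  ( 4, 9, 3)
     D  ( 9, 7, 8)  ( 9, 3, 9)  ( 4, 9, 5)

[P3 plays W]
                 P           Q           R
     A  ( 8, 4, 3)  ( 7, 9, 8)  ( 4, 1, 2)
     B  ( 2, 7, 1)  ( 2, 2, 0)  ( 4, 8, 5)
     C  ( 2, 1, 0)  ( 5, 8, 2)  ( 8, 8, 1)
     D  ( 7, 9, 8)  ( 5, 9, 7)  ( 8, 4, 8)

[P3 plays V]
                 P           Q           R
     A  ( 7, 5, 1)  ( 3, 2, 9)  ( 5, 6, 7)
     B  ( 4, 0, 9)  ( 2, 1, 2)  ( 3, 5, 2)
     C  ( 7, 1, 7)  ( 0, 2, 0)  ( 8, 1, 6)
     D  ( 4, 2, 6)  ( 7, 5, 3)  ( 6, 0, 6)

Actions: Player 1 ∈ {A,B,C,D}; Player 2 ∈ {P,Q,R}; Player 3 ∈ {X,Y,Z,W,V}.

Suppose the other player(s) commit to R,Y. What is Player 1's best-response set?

argmax u_1 = {B,D}

u_1(A vs R,Y) = 5
u_1(B vs R,Y) = 7
u_1(C vs R,Y) = 5
u_1(D vs R,Y) = 7
max payoff 7 at {B,D}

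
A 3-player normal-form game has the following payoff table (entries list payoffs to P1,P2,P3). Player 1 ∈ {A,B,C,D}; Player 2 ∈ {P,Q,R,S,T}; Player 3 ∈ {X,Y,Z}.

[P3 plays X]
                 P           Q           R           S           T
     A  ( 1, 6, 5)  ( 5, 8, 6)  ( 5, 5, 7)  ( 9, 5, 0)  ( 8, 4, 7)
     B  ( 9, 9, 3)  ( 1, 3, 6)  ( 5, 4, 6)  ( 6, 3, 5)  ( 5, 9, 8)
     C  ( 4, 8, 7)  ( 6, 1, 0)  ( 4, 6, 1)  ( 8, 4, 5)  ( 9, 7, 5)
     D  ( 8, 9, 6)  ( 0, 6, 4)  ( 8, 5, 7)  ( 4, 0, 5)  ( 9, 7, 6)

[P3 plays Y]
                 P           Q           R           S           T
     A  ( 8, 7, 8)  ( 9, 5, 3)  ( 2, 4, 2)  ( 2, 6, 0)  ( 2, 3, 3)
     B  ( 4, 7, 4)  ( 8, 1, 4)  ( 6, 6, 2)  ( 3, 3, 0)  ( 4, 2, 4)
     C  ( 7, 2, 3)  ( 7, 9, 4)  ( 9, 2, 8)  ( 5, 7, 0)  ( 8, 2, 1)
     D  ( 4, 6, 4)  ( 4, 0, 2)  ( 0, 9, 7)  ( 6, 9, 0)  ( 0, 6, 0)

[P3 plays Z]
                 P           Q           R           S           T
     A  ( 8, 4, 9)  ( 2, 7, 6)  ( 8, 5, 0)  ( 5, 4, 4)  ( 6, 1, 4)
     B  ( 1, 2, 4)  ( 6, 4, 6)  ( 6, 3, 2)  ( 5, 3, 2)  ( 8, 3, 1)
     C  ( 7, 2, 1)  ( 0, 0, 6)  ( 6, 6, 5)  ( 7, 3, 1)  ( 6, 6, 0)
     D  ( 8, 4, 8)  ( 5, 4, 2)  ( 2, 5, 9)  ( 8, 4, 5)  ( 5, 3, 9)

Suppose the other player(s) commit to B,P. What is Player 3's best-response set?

u_3(X vs B,P) = 3
u_3(Y vs B,P) = 4
u_3(Z vs B,P) = 4
max payoff 4 at {Y,Z}

P3 best: {Y,Z}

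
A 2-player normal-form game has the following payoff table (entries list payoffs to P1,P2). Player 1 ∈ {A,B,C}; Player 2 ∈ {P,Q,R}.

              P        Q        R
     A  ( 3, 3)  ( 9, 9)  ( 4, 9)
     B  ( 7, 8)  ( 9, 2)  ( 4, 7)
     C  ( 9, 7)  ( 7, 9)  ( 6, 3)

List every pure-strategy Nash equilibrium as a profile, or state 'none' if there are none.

PSNE = {(A,Q)}

(A,P): not NE [P1→C gives 9>3; P2→R gives 9>3]
(A,Q): NE
(A,R): not NE [P1→C gives 6>4]
(B,P): not NE [P1→C gives 9>7]
(B,Q): not NE [P2→P gives 8>2]
(B,R): not NE [P1→C gives 6>4; P2→P gives 8>7]
(C,P): not NE [P2→Q gives 9>7]
(C,Q): not NE [P1→B gives 9>7]
(C,R): not NE [P2→Q gives 9>3]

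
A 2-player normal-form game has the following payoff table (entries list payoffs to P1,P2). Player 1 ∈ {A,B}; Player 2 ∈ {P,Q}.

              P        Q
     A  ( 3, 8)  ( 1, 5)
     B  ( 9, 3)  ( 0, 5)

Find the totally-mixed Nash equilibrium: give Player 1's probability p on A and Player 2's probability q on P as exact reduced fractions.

P1 indiff ⇒ q·3+(1-q)·1 = q·9+(1-q)·0 ⇒ q(-6) = (1-q)(-1) ⇒ q = 1/7
P2 indiff ⇒ p·8+(1-p)·3 = p·5+(1-p)·5 ⇒ p(3) = (1-p)(2) ⇒ p = 2/5

P1 mixes 2/5 on A; P2 mixes 1/7 on P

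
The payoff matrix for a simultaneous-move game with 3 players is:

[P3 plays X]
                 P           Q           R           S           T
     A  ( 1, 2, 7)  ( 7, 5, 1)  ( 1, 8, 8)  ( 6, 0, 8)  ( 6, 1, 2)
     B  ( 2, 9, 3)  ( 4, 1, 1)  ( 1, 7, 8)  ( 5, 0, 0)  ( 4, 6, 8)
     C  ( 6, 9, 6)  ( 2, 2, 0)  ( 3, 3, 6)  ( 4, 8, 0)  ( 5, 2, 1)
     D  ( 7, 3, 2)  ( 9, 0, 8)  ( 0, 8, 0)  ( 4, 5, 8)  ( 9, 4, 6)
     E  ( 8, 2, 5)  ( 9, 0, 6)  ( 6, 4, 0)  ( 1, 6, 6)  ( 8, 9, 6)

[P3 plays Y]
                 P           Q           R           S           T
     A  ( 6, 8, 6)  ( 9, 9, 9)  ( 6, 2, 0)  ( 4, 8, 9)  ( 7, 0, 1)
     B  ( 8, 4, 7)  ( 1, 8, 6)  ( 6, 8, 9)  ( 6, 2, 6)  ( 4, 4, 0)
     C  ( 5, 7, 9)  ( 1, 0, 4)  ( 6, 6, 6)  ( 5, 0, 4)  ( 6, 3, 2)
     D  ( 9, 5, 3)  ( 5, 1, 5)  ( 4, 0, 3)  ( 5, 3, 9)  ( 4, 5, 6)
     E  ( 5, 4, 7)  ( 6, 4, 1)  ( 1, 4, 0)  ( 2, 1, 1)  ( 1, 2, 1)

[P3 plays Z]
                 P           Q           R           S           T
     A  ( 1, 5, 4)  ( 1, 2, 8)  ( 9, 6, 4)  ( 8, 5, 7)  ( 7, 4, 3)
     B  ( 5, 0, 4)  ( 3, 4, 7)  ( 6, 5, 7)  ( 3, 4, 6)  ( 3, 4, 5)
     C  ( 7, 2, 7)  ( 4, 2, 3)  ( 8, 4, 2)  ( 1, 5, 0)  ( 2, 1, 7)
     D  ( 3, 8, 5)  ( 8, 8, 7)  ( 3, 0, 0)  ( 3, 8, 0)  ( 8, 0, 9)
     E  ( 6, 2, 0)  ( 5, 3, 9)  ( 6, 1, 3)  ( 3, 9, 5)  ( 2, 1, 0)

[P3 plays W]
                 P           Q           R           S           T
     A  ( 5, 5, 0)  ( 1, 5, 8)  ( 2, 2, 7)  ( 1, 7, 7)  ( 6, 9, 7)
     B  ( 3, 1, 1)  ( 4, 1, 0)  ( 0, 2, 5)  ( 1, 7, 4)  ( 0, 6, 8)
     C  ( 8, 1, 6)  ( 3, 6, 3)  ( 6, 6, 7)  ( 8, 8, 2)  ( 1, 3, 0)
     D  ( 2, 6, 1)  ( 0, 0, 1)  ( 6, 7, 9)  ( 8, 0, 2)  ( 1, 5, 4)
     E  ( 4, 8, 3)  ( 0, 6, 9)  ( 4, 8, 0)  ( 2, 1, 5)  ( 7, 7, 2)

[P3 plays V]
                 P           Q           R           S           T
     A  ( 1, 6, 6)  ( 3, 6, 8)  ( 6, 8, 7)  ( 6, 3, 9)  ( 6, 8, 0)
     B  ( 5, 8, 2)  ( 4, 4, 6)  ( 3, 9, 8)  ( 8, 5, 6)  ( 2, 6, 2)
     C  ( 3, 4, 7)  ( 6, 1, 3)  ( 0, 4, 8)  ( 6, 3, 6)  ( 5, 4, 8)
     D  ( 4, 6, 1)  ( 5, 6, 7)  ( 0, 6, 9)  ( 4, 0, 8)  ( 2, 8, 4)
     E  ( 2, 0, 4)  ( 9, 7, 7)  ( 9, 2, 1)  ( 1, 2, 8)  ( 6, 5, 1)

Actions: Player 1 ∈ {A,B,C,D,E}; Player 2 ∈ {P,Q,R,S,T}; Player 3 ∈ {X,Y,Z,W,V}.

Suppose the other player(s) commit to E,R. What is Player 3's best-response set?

argmax u_3 = {Z}

u_3(X vs E,R) = 0
u_3(Y vs E,R) = 0
u_3(Z vs E,R) = 3
u_3(W vs E,R) = 0
u_3(V vs E,R) = 1
max payoff 3 at {Z}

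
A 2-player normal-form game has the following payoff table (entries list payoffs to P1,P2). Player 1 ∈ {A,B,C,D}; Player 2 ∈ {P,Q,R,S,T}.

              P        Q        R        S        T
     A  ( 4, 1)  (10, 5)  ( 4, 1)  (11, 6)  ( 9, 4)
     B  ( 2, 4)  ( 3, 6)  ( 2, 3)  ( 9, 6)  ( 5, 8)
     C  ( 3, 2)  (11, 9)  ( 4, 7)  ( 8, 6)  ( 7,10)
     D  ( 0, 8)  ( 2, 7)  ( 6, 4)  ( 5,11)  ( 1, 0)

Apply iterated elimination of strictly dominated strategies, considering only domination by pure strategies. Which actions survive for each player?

P1 drop B (A beats it: P:4>2 Q:10>3 R:4>2 S:11>9 T:9>5)
P2 drop P (S beats it: A:6>1 C:6>2 D:11>8)
P2 drop R (Q beats it: A:5>1 C:9>7 D:7>4)
P1 drop D (A beats it: Q:10>2 S:11>5 T:9>1)
P1→{A,C} P2→{Q,S,T}

IESDS → P1:{A,C} P2:{Q,S,T}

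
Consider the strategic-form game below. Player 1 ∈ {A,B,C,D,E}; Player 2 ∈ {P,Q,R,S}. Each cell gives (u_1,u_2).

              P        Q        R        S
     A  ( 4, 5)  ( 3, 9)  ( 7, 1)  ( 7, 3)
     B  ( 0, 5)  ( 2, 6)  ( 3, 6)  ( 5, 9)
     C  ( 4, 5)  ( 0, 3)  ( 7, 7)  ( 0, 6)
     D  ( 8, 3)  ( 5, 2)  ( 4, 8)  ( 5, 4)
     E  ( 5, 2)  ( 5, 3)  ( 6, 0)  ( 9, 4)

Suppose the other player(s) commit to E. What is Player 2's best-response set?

argmax u_2 = {S}

u_2(P vs E) = 2
u_2(Q vs E) = 3
u_2(R vs E) = 0
u_2(S vs E) = 4
max payoff 4 at {S}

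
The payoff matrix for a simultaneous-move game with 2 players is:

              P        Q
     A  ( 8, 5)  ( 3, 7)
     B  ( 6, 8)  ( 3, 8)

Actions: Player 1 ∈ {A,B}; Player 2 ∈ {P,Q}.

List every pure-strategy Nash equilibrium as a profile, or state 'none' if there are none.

PSNE = {(A,Q), (B,Q)}

(A,P): not NE [P2→Q gives 7>5]
(A,Q): NE
(B,P): not NE [P1→A gives 8>6]
(B,Q): NE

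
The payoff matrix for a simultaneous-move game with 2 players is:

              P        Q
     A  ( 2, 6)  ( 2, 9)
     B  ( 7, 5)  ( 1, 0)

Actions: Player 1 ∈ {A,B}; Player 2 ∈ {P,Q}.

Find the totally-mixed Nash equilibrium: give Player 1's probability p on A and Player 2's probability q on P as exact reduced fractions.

P1 indiff ⇒ q·2+(1-q)·2 = q·7+(1-q)·1 ⇒ q(-5) = (1-q)(-1) ⇒ q = 1/6
P2 indiff ⇒ p·6+(1-p)·5 = p·9+(1-p)·0 ⇒ p(-3) = (1-p)(-5) ⇒ p = 5/8

P1 mixes 5/8 on A; P2 mixes 1/6 on P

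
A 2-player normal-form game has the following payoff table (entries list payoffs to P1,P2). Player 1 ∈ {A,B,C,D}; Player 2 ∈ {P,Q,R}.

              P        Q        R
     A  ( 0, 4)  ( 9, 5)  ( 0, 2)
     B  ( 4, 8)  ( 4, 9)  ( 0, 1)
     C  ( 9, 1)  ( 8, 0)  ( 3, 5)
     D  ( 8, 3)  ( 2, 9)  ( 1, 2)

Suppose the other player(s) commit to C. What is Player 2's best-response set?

u_2(P vs C) = 1
u_2(Q vs C) = 0
u_2(R vs C) = 5
max payoff 5 at {R}

BR_2 = {R}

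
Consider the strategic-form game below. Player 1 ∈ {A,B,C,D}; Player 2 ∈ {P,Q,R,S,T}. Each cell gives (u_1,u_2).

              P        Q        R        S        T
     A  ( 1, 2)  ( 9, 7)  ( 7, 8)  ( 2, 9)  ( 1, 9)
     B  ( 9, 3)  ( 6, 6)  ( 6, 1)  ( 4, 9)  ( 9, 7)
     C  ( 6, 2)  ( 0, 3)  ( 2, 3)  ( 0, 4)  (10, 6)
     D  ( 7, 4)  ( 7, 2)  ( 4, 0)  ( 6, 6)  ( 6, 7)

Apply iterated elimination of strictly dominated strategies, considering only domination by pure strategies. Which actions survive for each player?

P2 drop P (S beats it: A:9>2 B:9>3 C:4>2 D:6>4)
P2 drop Q (S beats it: A:9>7 B:9>6 C:4>3 D:6>2)
P2 drop R (S beats it: A:9>8 B:9>1 C:4>3 D:6>0)
P1 drop A (B beats it: S:4>2 T:9>1)
P1→{B,C,D} P2→{S,T}

Survivors P1:{B,C,D} P2:{S,T}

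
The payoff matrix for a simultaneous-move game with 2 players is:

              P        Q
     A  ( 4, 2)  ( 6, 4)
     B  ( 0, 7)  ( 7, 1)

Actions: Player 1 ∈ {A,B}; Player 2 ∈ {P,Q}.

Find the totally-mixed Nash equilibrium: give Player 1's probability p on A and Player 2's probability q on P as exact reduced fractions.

P1 indiff ⇒ q·4+(1-q)·6 = q·0+(1-q)·7 ⇒ q(4) = (1-q)(1) ⇒ q = 1/5
P2 indiff ⇒ p·2+(1-p)·7 = p·4+(1-p)·1 ⇒ p(-2) = (1-p)(-6) ⇒ p = 3/4

P1 mixes 3/4 on A; P2 mixes 1/5 on P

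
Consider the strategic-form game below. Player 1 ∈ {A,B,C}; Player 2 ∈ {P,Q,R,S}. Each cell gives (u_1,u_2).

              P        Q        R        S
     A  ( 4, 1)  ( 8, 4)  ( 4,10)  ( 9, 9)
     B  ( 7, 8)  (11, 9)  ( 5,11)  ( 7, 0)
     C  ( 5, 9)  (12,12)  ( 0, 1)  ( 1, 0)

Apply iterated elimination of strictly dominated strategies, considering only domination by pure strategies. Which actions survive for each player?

Survivors P1:{B,C} P2:{Q,R}

P2 drop P (Q beats it: A:4>1 B:9>8 C:12>9)
P2 drop S (R beats it: A:10>9 B:11>0 C:1>0)
P1 drop A (B beats it: Q:11>8 R:5>4)
P1→{B,C} P2→{Q,R}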